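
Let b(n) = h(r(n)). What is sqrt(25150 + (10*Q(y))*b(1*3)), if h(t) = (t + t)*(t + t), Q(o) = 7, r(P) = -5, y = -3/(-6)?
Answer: 5*sqrt(1286) ≈ 179.30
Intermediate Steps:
y = 1/2 (y = -3*(-1/6) = 1/2 ≈ 0.50000)
h(t) = 4*t**2 (h(t) = (2*t)*(2*t) = 4*t**2)
b(n) = 100 (b(n) = 4*(-5)**2 = 4*25 = 100)
sqrt(25150 + (10*Q(y))*b(1*3)) = sqrt(25150 + (10*7)*100) = sqrt(25150 + 70*100) = sqrt(25150 + 7000) = sqrt(32150) = 5*sqrt(1286)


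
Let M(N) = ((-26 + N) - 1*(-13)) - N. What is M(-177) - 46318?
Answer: -46331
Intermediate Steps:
M(N) = -13 (M(N) = ((-26 + N) + 13) - N = (-13 + N) - N = -13)
M(-177) - 46318 = -13 - 46318 = -46331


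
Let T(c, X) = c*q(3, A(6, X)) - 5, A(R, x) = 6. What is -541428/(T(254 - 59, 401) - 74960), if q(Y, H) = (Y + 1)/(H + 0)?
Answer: 180476/24945 ≈ 7.2350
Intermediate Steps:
q(Y, H) = (1 + Y)/H
T(c, X) = -5 + 2*c/3 (T(c, X) = c*((1 + 3)/6) - 5 = c*((⅙)*4) - 5 = c*(⅔) - 5 = 2*c/3 - 5 = -5 + 2*c/3)
-541428/(T(254 - 59, 401) - 74960) = -541428/((-5 + 2*(254 - 59)/3) - 74960) = -541428/((-5 + (⅔)*195) - 74960) = -541428/((-5 + 130) - 74960) = -541428/(125 - 74960) = -541428/(-74835) = -541428*(-1/74835) = 180476/24945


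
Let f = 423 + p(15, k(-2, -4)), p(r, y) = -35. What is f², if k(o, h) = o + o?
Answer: 150544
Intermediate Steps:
k(o, h) = 2*o
f = 388 (f = 423 - 35 = 388)
f² = 388² = 150544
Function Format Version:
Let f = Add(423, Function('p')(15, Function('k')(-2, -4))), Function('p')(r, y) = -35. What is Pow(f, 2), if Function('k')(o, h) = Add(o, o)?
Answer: 150544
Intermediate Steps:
Function('k')(o, h) = Mul(2, o)
f = 388 (f = Add(423, -35) = 388)
Pow(f, 2) = Pow(388, 2) = 150544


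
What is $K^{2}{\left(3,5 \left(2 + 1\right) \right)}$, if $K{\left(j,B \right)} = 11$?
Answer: $121$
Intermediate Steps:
$K^{2}{\left(3,5 \left(2 + 1\right) \right)} = 11^{2} = 121$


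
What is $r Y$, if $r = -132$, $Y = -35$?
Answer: $4620$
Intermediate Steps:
$r Y = \left(-132\right) \left(-35\right) = 4620$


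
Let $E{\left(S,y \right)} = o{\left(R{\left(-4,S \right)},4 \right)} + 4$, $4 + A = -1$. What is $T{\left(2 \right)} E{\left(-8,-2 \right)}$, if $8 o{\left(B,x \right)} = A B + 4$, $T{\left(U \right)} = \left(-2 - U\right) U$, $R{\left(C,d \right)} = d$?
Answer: $-76$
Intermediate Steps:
$A = -5$ ($A = -4 - 1 = -5$)
$T{\left(U \right)} = U \left(-2 - U\right)$
$o{\left(B,x \right)} = \frac{1}{2} - \frac{5 B}{8}$ ($o{\left(B,x \right)} = \frac{- 5 B + 4}{8} = \frac{4 - 5 B}{8} = \frac{1}{2} - \frac{5 B}{8}$)
$E{\left(S,y \right)} = \frac{9}{2} - \frac{5 S}{8}$ ($E{\left(S,y \right)} = \left(\frac{1}{2} - \frac{5 S}{8}\right) + 4 = \frac{9}{2} - \frac{5 S}{8}$)
$T{\left(2 \right)} E{\left(-8,-2 \right)} = \left(-1\right) 2 \left(2 + 2\right) \left(\frac{9}{2} - -5\right) = \left(-1\right) 2 \cdot 4 \left(\frac{9}{2} + 5\right) = \left(-8\right) \frac{19}{2} = -76$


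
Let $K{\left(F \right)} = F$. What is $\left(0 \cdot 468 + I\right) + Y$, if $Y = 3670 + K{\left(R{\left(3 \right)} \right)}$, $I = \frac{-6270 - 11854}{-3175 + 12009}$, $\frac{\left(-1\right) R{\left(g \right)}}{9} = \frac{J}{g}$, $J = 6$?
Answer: $\frac{16121822}{4417} \approx 3649.9$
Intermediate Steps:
$R{\left(g \right)} = - \frac{54}{g}$ ($R{\left(g \right)} = - 9 \frac{6}{g} = - \frac{54}{g}$)
$I = - \frac{9062}{4417}$ ($I = - \frac{18124}{8834} = \left(-18124\right) \frac{1}{8834} = - \frac{9062}{4417} \approx -2.0516$)
$Y = 3652$ ($Y = 3670 - \frac{54}{3} = 3670 - 18 = 3652$)
$\left(0 \cdot 468 + I\right) + Y = \left(0 \cdot 468 - \frac{9062}{4417}\right) + 3652 = \left(0 - \frac{9062}{4417}\right) + 3652 = - \frac{9062}{4417} + 3652 = \frac{16121822}{4417}$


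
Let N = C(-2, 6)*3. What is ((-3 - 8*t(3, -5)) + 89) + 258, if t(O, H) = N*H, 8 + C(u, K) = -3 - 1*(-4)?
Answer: -496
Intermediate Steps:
C(u, K) = -7 (C(u, K) = -8 + (-3 - 1*(-4)) = -8 + (-3 + 4) = -8 + 1 = -7)
N = -21 (N = -7*3 = -21)
t(O, H) = -21*H
((-3 - 8*t(3, -5)) + 89) + 258 = ((-3 - (-168)*(-5)) + 89) + 258 = ((-3 - 8*105) + 89) + 258 = ((-3 - 840) + 89) + 258 = (-843 + 89) + 258 = -754 + 258 = -496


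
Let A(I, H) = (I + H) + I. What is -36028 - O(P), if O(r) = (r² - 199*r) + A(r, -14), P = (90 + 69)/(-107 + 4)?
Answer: -385324076/10609 ≈ -36321.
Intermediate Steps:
A(I, H) = H + 2*I (A(I, H) = (H + I) + I = H + 2*I)
P = -159/103 (P = 159/(-103) = 159*(-1/103) = -159/103 ≈ -1.5437)
O(r) = -14 + r² - 197*r (O(r) = (r² - 199*r) + (-14 + 2*r) = -14 + r² - 197*r)
-36028 - O(P) = -36028 - (-14 + (-159/103)² - 197*(-159/103)) = -36028 - (-14 + 25281/10609 + 31323/103) = -36028 - 1*3103024/10609 = -36028 - 3103024/10609 = -385324076/10609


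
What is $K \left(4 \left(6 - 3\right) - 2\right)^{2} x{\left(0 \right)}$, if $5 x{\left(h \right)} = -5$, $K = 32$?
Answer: $-3200$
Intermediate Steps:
$x{\left(h \right)} = -1$ ($x{\left(h \right)} = \frac{1}{5} \left(-5\right) = -1$)
$K \left(4 \left(6 - 3\right) - 2\right)^{2} x{\left(0 \right)} = 32 \left(4 \left(6 - 3\right) - 2\right)^{2} \left(-1\right) = 32 \left(4 \cdot 3 - 2\right)^{2} \left(-1\right) = 32 \left(12 - 2\right)^{2} \left(-1\right) = 32 \cdot 10^{2} \left(-1\right) = 32 \cdot 100 \left(-1\right) = 3200 \left(-1\right) = -3200$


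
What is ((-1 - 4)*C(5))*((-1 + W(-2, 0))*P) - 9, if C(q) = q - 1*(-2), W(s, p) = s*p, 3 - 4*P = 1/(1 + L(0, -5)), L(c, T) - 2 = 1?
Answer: 241/16 ≈ 15.063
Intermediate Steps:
L(c, T) = 3 (L(c, T) = 2 + 1 = 3)
P = 11/16 (P = 3/4 - 1/(4*(1 + 3)) = 3/4 - 1/4/4 = 3/4 - 1/4*1/4 = 3/4 - 1/16 = 11/16 ≈ 0.68750)
W(s, p) = p*s
C(q) = 2 + q (C(q) = q + 2 = 2 + q)
((-1 - 4)*C(5))*((-1 + W(-2, 0))*P) - 9 = ((-1 - 4)*(2 + 5))*((-1 + 0*(-2))*(11/16)) - 9 = (-5*7)*((-1 + 0)*(11/16)) - 9 = -(-35)*11/16 - 9 = -35*(-11/16) - 9 = 385/16 - 9 = 241/16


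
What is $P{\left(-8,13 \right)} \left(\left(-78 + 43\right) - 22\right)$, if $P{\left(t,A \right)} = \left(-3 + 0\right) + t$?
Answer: $627$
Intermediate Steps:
$P{\left(t,A \right)} = -3 + t$
$P{\left(-8,13 \right)} \left(\left(-78 + 43\right) - 22\right) = \left(-3 - 8\right) \left(\left(-78 + 43\right) - 22\right) = - 11 \left(-35 - 22\right) = \left(-11\right) \left(-57\right) = 627$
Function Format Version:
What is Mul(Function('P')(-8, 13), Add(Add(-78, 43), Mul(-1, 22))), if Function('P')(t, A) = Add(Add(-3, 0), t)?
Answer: 627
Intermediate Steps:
Function('P')(t, A) = Add(-3, t)
Mul(Function('P')(-8, 13), Add(Add(-78, 43), Mul(-1, 22))) = Mul(Add(-3, -8), Add(Add(-78, 43), Mul(-1, 22))) = Mul(-11, Add(-35, -22)) = Mul(-11, -57) = 627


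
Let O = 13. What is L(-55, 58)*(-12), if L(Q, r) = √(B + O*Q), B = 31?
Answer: -72*I*√19 ≈ -313.84*I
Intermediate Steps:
L(Q, r) = √(31 + 13*Q)
L(-55, 58)*(-12) = √(31 + 13*(-55))*(-12) = √(31 - 715)*(-12) = √(-684)*(-12) = (6*I*√19)*(-12) = -72*I*√19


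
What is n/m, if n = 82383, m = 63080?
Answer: 82383/63080 ≈ 1.3060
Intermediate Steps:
n/m = 82383/63080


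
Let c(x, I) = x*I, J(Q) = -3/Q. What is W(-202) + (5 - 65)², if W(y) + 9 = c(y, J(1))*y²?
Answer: 24730815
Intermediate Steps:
c(x, I) = I*x
W(y) = -9 - 3*y³ (W(y) = -9 + ((-3/1)*y)*y² = -9 + ((-3*1)*y)*y² = -9 + (-3*y)*y² = -9 - 3*y³)
W(-202) + (5 - 65)² = (-9 - 3*(-202)³) + (5 - 65)² = (-9 - 3*(-8242408)) + (-60)² = (-9 + 24727224) + 3600 = 24727215 + 3600 = 24730815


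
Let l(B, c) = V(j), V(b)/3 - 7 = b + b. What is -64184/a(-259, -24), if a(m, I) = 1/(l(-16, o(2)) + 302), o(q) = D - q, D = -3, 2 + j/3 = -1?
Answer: -17265496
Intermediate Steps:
j = -9 (j = -6 + 3*(-1) = -6 - 3 = -9)
V(b) = 21 + 6*b (V(b) = 21 + 3*(b + b) = 21 + 3*(2*b) = 21 + 6*b)
o(q) = -3 - q
l(B, c) = -33 (l(B, c) = 21 + 6*(-9) = 21 - 54 = -33)
a(m, I) = 1/269 (a(m, I) = 1/(-33 + 302) = 1/269)
-64184/a(-259, -24) = -64184/1/269 = -64184*269 = -17265496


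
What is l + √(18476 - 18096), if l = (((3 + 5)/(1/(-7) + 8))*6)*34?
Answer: 11424/55 + 2*√95 ≈ 227.20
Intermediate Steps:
l = 11424/55 (l = ((8/(-⅐ + 8))*6)*34 = ((8/(55/7))*6)*34 = ((8*(7/55))*6)*34 = ((56/55)*6)*34 = (336/55)*34 = 11424/55 ≈ 207.71)
l + √(18476 - 18096) = 11424/55 + √(18476 - 18096) = 11424/55 + √380 = 11424/55 + 2*√95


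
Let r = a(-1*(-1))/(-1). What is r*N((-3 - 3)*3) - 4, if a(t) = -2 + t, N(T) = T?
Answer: -22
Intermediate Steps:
r = 1 (r = (-2 - 1*(-1))/(-1) = (-2 + 1)*(-1) = -1*(-1) = 1)
r*N((-3 - 3)*3) - 4 = 1*((-3 - 3)*3) - 4 = 1*(-6*3) - 4 = 1*(-18) - 4 = -18 - 4 = -22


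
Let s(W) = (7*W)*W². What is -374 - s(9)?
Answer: -5477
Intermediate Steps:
s(W) = 7*W³
-374 - s(9) = -374 - 7*9³ = -374 - 7*729 = -374 - 1*5103 = -374 - 5103 = -5477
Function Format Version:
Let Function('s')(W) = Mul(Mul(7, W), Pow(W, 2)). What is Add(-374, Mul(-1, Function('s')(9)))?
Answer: -5477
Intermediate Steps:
Function('s')(W) = Mul(7, Pow(W, 3))
Add(-374, Mul(-1, Function('s')(9))) = Add(-374, Mul(-1, Mul(7, Pow(9, 3)))) = Add(-374, Mul(-1, Mul(7, 729))) = Add(-374, Mul(-1, 5103)) = Add(-374, -5103) = -5477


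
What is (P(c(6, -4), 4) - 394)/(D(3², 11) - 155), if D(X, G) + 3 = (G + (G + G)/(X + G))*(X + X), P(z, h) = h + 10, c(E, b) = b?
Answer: -1900/299 ≈ -6.3545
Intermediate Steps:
P(z, h) = 10 + h
D(X, G) = -3 + 2*X*(G + 2*G/(G + X)) (D(X, G) = -3 + (G + (G + G)/(X + G))*(X + X) = -3 + (G + (2*G)/(G + X))*(2*X) = -3 + (G + 2*G/(G + X))*(2*X) = -3 + 2*X*(G + 2*G/(G + X)))
(P(c(6, -4), 4) - 394)/(D(3², 11) - 155) = ((10 + 4) - 394)/((-3*11 - 3*3² + 2*11*(3²)² + 2*3²*11² + 4*11*3²)/(11 + 3²) - 155) = (14 - 394)/((-33 - 3*9 + 2*11*9² + 2*9*121 + 4*11*9)/(11 + 9) - 155) = -380/((-33 - 27 + 2*11*81 + 2178 + 396)/20 - 155) = -380/((-33 - 27 + 1782 + 2178 + 396)/20 - 155) = -380/((1/20)*4296 - 155) = -380/(1074/5 - 155) = -380/299/5 = -380*5/299 = -1900/299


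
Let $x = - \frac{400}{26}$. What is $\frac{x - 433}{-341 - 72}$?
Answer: $\frac{5829}{5369} \approx 1.0857$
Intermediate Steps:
$x = - \frac{200}{13}$ ($x = \left(-400\right) \frac{1}{26} = - \frac{200}{13} \approx -15.385$)
$\frac{x - 433}{-341 - 72} = \frac{- \frac{200}{13} - 433}{-341 - 72} = - \frac{5829}{13 \left(-413\right)} = \left(- \frac{5829}{13}\right) \left(- \frac{1}{413}\right) = \frac{5829}{5369}$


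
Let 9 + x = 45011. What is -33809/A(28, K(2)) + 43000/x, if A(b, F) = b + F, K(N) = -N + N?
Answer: -760134309/630028 ≈ -1206.5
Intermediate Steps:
x = 45002 (x = -9 + 45011 = 45002)
K(N) = 0
A(b, F) = F + b
-33809/A(28, K(2)) + 43000/x = -33809/(0 + 28) + 43000/45002 = -33809/28 + 43000*(1/45002) = -33809*1/28 + 21500/22501 = -33809/28 + 21500/22501 = -760134309/630028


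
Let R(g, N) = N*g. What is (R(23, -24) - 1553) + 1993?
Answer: -112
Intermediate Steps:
(R(23, -24) - 1553) + 1993 = (-24*23 - 1553) + 1993 = (-552 - 1553) + 1993 = -2105 + 1993 = -112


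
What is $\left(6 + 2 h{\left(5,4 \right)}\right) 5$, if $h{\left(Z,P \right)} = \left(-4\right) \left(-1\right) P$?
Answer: $190$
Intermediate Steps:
$h{\left(Z,P \right)} = 4 P$
$\left(6 + 2 h{\left(5,4 \right)}\right) 5 = \left(6 + 2 \cdot 4 \cdot 4\right) 5 = \left(6 + 2 \cdot 16\right) 5 = \left(6 + 32\right) 5 = 38 \cdot 5 = 190$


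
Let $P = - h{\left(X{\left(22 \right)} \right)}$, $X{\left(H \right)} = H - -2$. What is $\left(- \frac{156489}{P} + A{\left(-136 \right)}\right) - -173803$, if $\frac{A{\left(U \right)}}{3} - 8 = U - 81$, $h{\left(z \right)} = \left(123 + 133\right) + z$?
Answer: $\frac{48645769}{280} \approx 1.7374 \cdot 10^{5}$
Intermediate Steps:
$X{\left(H \right)} = 2 + H$ ($X{\left(H \right)} = H + 2 = 2 + H$)
$h{\left(z \right)} = 256 + z$
$A{\left(U \right)} = -219 + 3 U$ ($A{\left(U \right)} = 24 + 3 \left(U - 81\right) = 24 + 3 \left(-81 + U\right) = 24 + \left(-243 + 3 U\right) = -219 + 3 U$)
$P = -280$ ($P = - (256 + \left(2 + 22\right)) = - (256 + 24) = \left(-1\right) 280 = -280$)
$\left(- \frac{156489}{P} + A{\left(-136 \right)}\right) - -173803 = \left(- \frac{156489}{-280} + \left(-219 + 3 \left(-136\right)\right)\right) - -173803 = \left(\left(-156489\right) \left(- \frac{1}{280}\right) - 627\right) + 173803 = \left(\frac{156489}{280} - 627\right) + 173803 = - \frac{19071}{280} + 173803 = \frac{48645769}{280}$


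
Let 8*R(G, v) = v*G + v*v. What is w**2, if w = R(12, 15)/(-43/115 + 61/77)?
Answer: 12861368375625/878055424 ≈ 14648.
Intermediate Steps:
R(G, v) = v**2/8 + G*v/8 (R(G, v) = (v*G + v*v)/8 = (G*v + v**2)/8 = (v**2 + G*v)/8 = v**2/8 + G*v/8)
w = 3586275/29632 (w = ((1/8)*15*(12 + 15))/(-43/115 + 61/77) = ((1/8)*15*27)/(-43*1/115 + 61*(1/77)) = 405/(8*(-43/115 + 61/77)) = 405/(8*(3704/8855)) = (405/8)*(8855/3704) = 3586275/29632 ≈ 121.03)
w**2 = (3586275/29632)**2 = 12861368375625/878055424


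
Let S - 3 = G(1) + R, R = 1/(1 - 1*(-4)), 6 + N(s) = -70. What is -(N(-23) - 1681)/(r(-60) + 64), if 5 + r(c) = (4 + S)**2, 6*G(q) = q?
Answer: 225900/14563 ≈ 15.512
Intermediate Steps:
G(q) = q/6
N(s) = -76 (N(s) = -6 - 70 = -76)
R = 1/5 (R = 1/(1 + 4) = 1/5 ≈ 0.20000)
S = 101/30 (S = 3 + ((1/6)*1 + 1/5) = 3 + (1/6 + 1/5) = 3 + 11/30 = 101/30 ≈ 3.3667)
r(c) = 44341/900 (r(c) = -5 + (4 + 101/30)**2 = -5 + (221/30)**2 = -5 + 48841/900 = 44341/900)
-(N(-23) - 1681)/(r(-60) + 64) = -(-76 - 1681)/(44341/900 + 64) = -(-1757)/101941/900 = -(-1757)*900/101941 = -1*(-225900/14563) = 225900/14563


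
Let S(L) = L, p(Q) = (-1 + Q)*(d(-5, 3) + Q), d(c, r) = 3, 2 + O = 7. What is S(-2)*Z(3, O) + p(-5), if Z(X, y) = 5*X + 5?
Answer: -28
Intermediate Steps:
O = 5 (O = -2 + 7 = 5)
Z(X, y) = 5 + 5*X
p(Q) = (-1 + Q)*(3 + Q)
S(-2)*Z(3, O) + p(-5) = -2*(5 + 5*3) + (-3 + (-5)² + 2*(-5)) = -2*(5 + 15) + (-3 + 25 - 10) = -2*20 + 12 = -40 + 12 = -28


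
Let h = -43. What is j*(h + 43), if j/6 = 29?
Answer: 0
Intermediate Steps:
j = 174 (j = 6*29 = 174)
j*(h + 43) = 174*(-43 + 43) = 174*0 = 0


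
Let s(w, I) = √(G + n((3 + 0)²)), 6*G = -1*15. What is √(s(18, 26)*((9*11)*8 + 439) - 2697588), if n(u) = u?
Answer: √(-10790352 + 2462*√26)/2 ≈ 1641.5*I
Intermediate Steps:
G = -5/2 (G = (-1*15)/6 = (⅙)*(-15) = -5/2 ≈ -2.5000)
s(w, I) = √26/2 (s(w, I) = √(-5/2 + (3 + 0)²) = √(-5/2 + 3²) = √(-5/2 + 9) = √(13/2) = √26/2)
√(s(18, 26)*((9*11)*8 + 439) - 2697588) = √((√26/2)*((9*11)*8 + 439) - 2697588) = √((√26/2)*(99*8 + 439) - 2697588) = √((√26/2)*(792 + 439) - 2697588) = √((√26/2)*1231 - 2697588) = √(1231*√26/2 - 2697588) = √(-2697588 + 1231*√26/2)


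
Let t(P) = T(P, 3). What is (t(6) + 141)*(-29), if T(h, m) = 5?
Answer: -4234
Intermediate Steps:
t(P) = 5
(t(6) + 141)*(-29) = (5 + 141)*(-29) = 146*(-29) = -4234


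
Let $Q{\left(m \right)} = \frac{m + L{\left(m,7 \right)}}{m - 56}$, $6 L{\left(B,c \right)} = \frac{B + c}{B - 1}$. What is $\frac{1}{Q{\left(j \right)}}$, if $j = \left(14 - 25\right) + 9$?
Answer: $\frac{1044}{41} \approx 25.463$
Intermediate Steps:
$L{\left(B,c \right)} = \frac{B + c}{6 \left(-1 + B\right)}$ ($L{\left(B,c \right)} = \frac{\left(B + c\right) \frac{1}{B - 1}}{6} = \frac{\left(B + c\right) \frac{1}{-1 + B}}{6} = \frac{\frac{1}{-1 + B} \left(B + c\right)}{6} = \frac{B + c}{6 \left(-1 + B\right)}$)
$j = -2$ ($j = -11 + 9 = -2$)
$Q{\left(m \right)} = \frac{m + \frac{7 + m}{6 \left(-1 + m\right)}}{-56 + m}$ ($Q{\left(m \right)} = \frac{m + \frac{m + 7}{6 \left(-1 + m\right)}}{m - 56} = \frac{m + \frac{7 + m}{6 \left(-1 + m\right)}}{-56 + m}$)
$\frac{1}{Q{\left(j \right)}} = \frac{1}{\frac{1}{6} \frac{1}{-1 - 2} \frac{1}{-56 - 2} \left(7 - 2 + 6 \left(-2\right) \left(-1 - 2\right)\right)} = \frac{1}{\frac{1}{6} \frac{1}{-3} \frac{1}{-58} \left(7 - 2 + 6 \left(-2\right) \left(-3\right)\right)} = \frac{1}{\frac{1}{6} \left(- \frac{1}{3}\right) \left(- \frac{1}{58}\right) \left(7 - 2 + 36\right)} = \frac{1}{\frac{1}{6} \left(- \frac{1}{3}\right) \left(- \frac{1}{58}\right) 41} = \frac{1}{\frac{41}{1044}} = \frac{1044}{41}$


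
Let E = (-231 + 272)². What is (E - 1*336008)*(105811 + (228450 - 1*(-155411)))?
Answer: -163710570744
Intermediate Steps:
E = 1681 (E = 41² = 1681)
(E - 1*336008)*(105811 + (228450 - 1*(-155411))) = (1681 - 1*336008)*(105811 + (228450 - 1*(-155411))) = (1681 - 336008)*(105811 + (228450 + 155411)) = -334327*(105811 + 383861) = -334327*489672 = -163710570744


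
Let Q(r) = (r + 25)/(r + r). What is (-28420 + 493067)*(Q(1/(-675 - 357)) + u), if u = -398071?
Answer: -381912419827/2 ≈ -1.9096e+11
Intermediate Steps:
Q(r) = (25 + r)/(2*r) (Q(r) = (25 + r)/((2*r)) = (25 + r)*(1/(2*r)) = (25 + r)/(2*r))
(-28420 + 493067)*(Q(1/(-675 - 357)) + u) = (-28420 + 493067)*((25 + 1/(-675 - 357))/(2*(1/(-675 - 357))) - 398071) = 464647*((25 + 1/(-1032))/(2*(1/(-1032))) - 398071) = 464647*((25 - 1/1032)/(2*(-1/1032)) - 398071) = 464647*((½)*(-1032)*(25799/1032) - 398071) = 464647*(-25799/2 - 398071) = 464647*(-821941/2) = -381912419827/2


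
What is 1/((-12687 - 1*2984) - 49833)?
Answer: -1/65504 ≈ -1.5266e-5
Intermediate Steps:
1/((-12687 - 1*2984) - 49833) = 1/((-12687 - 2984) - 49833) = 1/(-15671 - 49833) = 1/(-65504) = -1/65504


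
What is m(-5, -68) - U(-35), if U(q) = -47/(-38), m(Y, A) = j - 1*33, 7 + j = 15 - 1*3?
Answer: -1111/38 ≈ -29.237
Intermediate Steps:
j = 5 (j = -7 + (15 - 1*3) = -7 + (15 - 3) = -7 + 12 = 5)
m(Y, A) = -28 (m(Y, A) = 5 - 1*33 = 5 - 33 = -28)
U(q) = 47/38 (U(q) = -47*(-1/38) = 47/38)
m(-5, -68) - U(-35) = -28 - 1*47/38 = -28 - 47/38 = -1111/38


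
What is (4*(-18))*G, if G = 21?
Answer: -1512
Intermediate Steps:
(4*(-18))*G = (4*(-18))*21 = -72*21 = -1512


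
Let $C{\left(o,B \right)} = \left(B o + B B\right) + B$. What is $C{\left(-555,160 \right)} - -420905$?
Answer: $357865$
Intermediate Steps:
$C{\left(o,B \right)} = B + B^{2} + B o$ ($C{\left(o,B \right)} = \left(B o + B^{2}\right) + B = \left(B^{2} + B o\right) + B = B + B^{2} + B o$)
$C{\left(-555,160 \right)} - -420905 = 160 \left(1 + 160 - 555\right) - -420905 = 160 \left(-394\right) + 420905 = -63040 + 420905 = 357865$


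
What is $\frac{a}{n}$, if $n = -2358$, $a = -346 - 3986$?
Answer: $\frac{722}{393} \approx 1.8372$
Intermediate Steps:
$a = -4332$
$\frac{a}{n} = - \frac{4332}{-2358} = \left(-4332\right) \left(- \frac{1}{2358}\right) = \frac{722}{393}$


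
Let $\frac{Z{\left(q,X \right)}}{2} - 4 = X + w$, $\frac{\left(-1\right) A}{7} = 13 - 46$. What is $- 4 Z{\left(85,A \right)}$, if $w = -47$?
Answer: $-1504$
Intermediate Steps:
$A = 231$ ($A = - 7 \left(13 - 46\right) = \left(-7\right) \left(-33\right) = 231$)
$Z{\left(q,X \right)} = -86 + 2 X$ ($Z{\left(q,X \right)} = 8 + 2 \left(X - 47\right) = 8 + 2 \left(-47 + X\right) = 8 + \left(-94 + 2 X\right) = -86 + 2 X$)
$- 4 Z{\left(85,A \right)} = - 4 \left(-86 + 2 \cdot 231\right) = - 4 \left(-86 + 462\right) = \left(-4\right) 376 = -1504$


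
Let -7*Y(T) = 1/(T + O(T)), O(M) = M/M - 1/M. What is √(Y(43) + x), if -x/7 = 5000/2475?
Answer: I*√2698979651599/436821 ≈ 3.7609*I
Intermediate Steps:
x = -1400/99 (x = -35000/2475 = -7*200/99 = -1400/99 ≈ -14.141)
O(M) = 1 - 1/M
Y(T) = -1/(7*(T + (-1 + T)/T))
√(Y(43) + x) = √(-1*43/(-7 + 7*43 + 7*43²) - 1400/99) = √(-1*43/(-7 + 301 + 7*1849) - 1400/99) = √(-1*43/(-7 + 301 + 12943) - 1400/99) = √(-1*43/13237 - 1400/99) = √(-1*43*1/13237 - 1400/99) = √(-43/13237 - 1400/99) = √(-18536057/1310463) = I*√2698979651599/436821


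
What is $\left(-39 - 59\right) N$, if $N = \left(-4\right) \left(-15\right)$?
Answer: $-5880$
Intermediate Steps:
$N = 60$
$\left(-39 - 59\right) N = \left(-39 - 59\right) 60 = \left(-98\right) 60 = -5880$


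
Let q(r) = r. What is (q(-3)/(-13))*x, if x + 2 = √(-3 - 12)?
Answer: -6/13 + 3*I*√15/13 ≈ -0.46154 + 0.89377*I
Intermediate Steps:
x = -2 + I*√15 (x = -2 + √(-3 - 12) = -2 + √(-15) = -2 + I*√15 ≈ -2.0 + 3.873*I)
(q(-3)/(-13))*x = (-3/(-13))*(-2 + I*√15) = (-3*(-1/13))*(-2 + I*√15) = 3*(-2 + I*√15)/13 = -6/13 + 3*I*√15/13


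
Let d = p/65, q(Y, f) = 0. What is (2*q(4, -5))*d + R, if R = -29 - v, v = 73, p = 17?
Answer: -102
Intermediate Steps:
d = 17/65 ≈ 0.26154
R = -102 (R = -29 - 1*73 = -29 - 73 = -102)
(2*q(4, -5))*d + R = (2*0)*(17/65) - 102 = 0*(17/65) - 102 = 0 - 102 = -102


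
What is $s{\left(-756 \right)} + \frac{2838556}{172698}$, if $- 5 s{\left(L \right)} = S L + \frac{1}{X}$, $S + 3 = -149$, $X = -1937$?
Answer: $- \frac{19206206996077}{836290065} \approx -22966.0$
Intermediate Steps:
$S = -152$ ($S = -3 - 149 = -152$)
$s{\left(L \right)} = \frac{1}{9685} + \frac{152 L}{5}$ ($s{\left(L \right)} = - \frac{- 152 L + \frac{1}{-1937}}{5} = - \frac{- 152 L - \frac{1}{1937}}{5} = - \frac{- \frac{1}{1937} - 152 L}{5} = \frac{1}{9685} + \frac{152 L}{5}$)
$s{\left(-756 \right)} + \frac{2838556}{172698} = \left(\frac{1}{9685} + \frac{152}{5} \left(-756\right)\right) + \frac{2838556}{172698} = \left(\frac{1}{9685} - \frac{114912}{5}\right) + 2838556 \cdot \frac{1}{172698} = - \frac{222584543}{9685} + \frac{1419278}{86349} = - \frac{19206206996077}{836290065}$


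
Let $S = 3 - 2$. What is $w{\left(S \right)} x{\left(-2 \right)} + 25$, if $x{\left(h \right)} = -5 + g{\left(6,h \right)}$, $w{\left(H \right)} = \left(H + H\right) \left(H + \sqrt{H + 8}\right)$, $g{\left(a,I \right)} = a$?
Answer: $33$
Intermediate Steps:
$S = 1$ ($S = 3 - 2 = 1$)
$w{\left(H \right)} = 2 H \left(H + \sqrt{8 + H}\right)$
$x{\left(h \right)} = 1$ ($x{\left(h \right)} = -5 + 6 = 1$)
$w{\left(S \right)} x{\left(-2 \right)} + 25 = 2 \cdot 1 \left(1 + \sqrt{8 + 1}\right) 1 + 25 = 2 \cdot 1 \left(1 + \sqrt{9}\right) 1 + 25 = 2 \cdot 1 \left(1 + 3\right) 1 + 25 = 2 \cdot 1 \cdot 4 \cdot 1 + 25 = 8 \cdot 1 + 25 = 8 + 25 = 33$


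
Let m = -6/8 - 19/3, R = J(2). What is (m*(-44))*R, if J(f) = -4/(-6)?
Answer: 1870/9 ≈ 207.78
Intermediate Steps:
J(f) = ⅔ (J(f) = -4*(-⅙) = ⅔)
R = ⅔ ≈ 0.66667
m = -85/12 (m = -6*⅛ - 19*⅓ = -¾ - 19/3 = -85/12 ≈ -7.0833)
(m*(-44))*R = -85/12*(-44)*(⅔) = (935/3)*(⅔) = 1870/9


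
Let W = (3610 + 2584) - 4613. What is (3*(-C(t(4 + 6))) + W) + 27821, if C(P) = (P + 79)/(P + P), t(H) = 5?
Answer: 146884/5 ≈ 29377.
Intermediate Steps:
C(P) = (79 + P)/(2*P) (C(P) = (79 + P)/((2*P)) = (79 + P)*(1/(2*P)) = (79 + P)/(2*P))
W = 1581 (W = 6194 - 4613 = 1581)
(3*(-C(t(4 + 6))) + W) + 27821 = (3*(-(79 + 5)/(2*5)) + 1581) + 27821 = (3*(-84/(2*5)) + 1581) + 27821 = (3*(-1*42/5) + 1581) + 27821 = (3*(-42/5) + 1581) + 27821 = (-126/5 + 1581) + 27821 = 7779/5 + 27821 = 146884/5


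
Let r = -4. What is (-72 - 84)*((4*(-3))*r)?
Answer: -7488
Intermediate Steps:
(-72 - 84)*((4*(-3))*r) = (-72 - 84)*((4*(-3))*(-4)) = -(-1872)*(-4) = -156*48 = -7488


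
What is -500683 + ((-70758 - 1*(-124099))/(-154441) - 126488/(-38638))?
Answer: -1493851932526932/2983645679 ≈ -5.0068e+5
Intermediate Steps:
-500683 + ((-70758 - 1*(-124099))/(-154441) - 126488/(-38638)) = -500683 + ((-70758 + 124099)*(-1/154441) - 126488*(-1/38638)) = -500683 + (53341*(-1/154441) + 63244/19319) = -500683 + (-53341/154441 + 63244/19319) = -500683 + 8736971825/2983645679 = -1493851932526932/2983645679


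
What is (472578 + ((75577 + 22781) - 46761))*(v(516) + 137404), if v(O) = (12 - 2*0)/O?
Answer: 3097021417275/43 ≈ 7.2024e+10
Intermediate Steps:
v(O) = 12/O (v(O) = (12 + 0)/O = 12/O)
(472578 + ((75577 + 22781) - 46761))*(v(516) + 137404) = (472578 + ((75577 + 22781) - 46761))*(12/516 + 137404) = (472578 + (98358 - 46761))*(12*(1/516) + 137404) = (472578 + 51597)*(1/43 + 137404) = 524175*(5908373/43) = 3097021417275/43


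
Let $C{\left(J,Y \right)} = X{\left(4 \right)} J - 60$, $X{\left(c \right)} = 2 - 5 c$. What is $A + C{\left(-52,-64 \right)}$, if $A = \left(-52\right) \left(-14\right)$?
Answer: $1604$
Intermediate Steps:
$X{\left(c \right)} = 2 - 5 c$
$C{\left(J,Y \right)} = -60 - 18 J$ ($C{\left(J,Y \right)} = \left(2 - 20\right) J - 60 = - 18 J - 60 = -60 - 18 J$)
$A = 728$
$A + C{\left(-52,-64 \right)} = 728 - -876 = 728 + \left(-60 + 936\right) = 728 + 876 = 1604$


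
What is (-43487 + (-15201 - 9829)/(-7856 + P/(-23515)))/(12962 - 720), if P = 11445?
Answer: -1606685925669/452330355794 ≈ -3.5520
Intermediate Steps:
(-43487 + (-15201 - 9829)/(-7856 + P/(-23515)))/(12962 - 720) = (-43487 + (-15201 - 9829)/(-7856 + 11445/(-23515)))/(12962 - 720) = (-43487 - 25030/(-7856 + 11445*(-1/23515)))/12242 = (-43487 - 25030/(-7856 - 2289/4703))*(1/12242) = (-43487 - 25030/(-36949057/4703))*(1/12242) = (-43487 - 25030*(-4703/36949057))*(1/12242) = (-43487 + 117716090/36949057)*(1/12242) = -1606685925669/36949057*1/12242 = -1606685925669/452330355794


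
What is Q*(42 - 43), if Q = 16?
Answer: -16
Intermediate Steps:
Q*(42 - 43) = 16*(42 - 43) = 16*(-1) = -16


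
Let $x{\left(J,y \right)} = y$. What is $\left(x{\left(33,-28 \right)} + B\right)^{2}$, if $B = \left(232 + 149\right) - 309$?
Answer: $1936$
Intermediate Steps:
$B = 72$ ($B = 381 - 309 = 72$)
$\left(x{\left(33,-28 \right)} + B\right)^{2} = \left(-28 + 72\right)^{2} = 44^{2} = 1936$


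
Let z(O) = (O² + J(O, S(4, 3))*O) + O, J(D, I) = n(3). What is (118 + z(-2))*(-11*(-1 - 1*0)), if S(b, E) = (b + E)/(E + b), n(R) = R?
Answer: 1254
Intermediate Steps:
S(b, E) = 1 (S(b, E) = (E + b)/(E + b) = 1)
J(D, I) = 3
z(O) = O² + 4*O (z(O) = (O² + 3*O) + O = O² + 4*O)
(118 + z(-2))*(-11*(-1 - 1*0)) = (118 - 2*(4 - 2))*(-11*(-1 - 1*0)) = (118 - 2*2)*(-11*(-1 + 0)) = (118 - 4)*(-11*(-1)) = 114*11 = 1254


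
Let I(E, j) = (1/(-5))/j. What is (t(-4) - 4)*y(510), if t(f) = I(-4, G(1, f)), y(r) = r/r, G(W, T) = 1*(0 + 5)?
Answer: -101/25 ≈ -4.0400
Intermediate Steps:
G(W, T) = 5 (G(W, T) = 1*5 = 5)
y(r) = 1
I(E, j) = -1/(5*j) (I(E, j) = (1*(-⅕))/j = -1/(5*j))
t(f) = -1/25 (t(f) = -⅕/5 = -⅕*⅕ = -1/25)
(t(-4) - 4)*y(510) = (-1/25 - 4)*1 = -101/25*1 = -101/25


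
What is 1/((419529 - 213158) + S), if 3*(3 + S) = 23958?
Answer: 1/214354 ≈ 4.6652e-6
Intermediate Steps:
S = 7983 (S = -3 + (⅓)*23958 = -3 + 7986 = 7983)
1/((419529 - 213158) + S) = 1/((419529 - 213158) + 7983) = 1/(206371 + 7983) = 1/214354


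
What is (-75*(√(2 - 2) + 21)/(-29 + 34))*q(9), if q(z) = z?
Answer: -2835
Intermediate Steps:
(-75*(√(2 - 2) + 21)/(-29 + 34))*q(9) = -75*(√(2 - 2) + 21)/(-29 + 34)*9 = -75*(√0 + 21)/5*9 = -75*(0 + 21)/5*9 = -1575/5*9 = -75*21/5*9 = -315*9 = -2835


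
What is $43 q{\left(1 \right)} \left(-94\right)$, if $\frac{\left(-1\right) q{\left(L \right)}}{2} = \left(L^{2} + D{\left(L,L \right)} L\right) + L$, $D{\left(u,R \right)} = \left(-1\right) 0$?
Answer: $16168$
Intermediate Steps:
$D{\left(u,R \right)} = 0$
$q{\left(L \right)} = - 2 L - 2 L^{2}$ ($q{\left(L \right)} = - 2 \left(\left(L^{2} + 0 L\right) + L\right) = - 2 \left(\left(L^{2} + 0\right) + L\right) = - 2 \left(L^{2} + L\right) = - 2 \left(L + L^{2}\right) = - 2 L - 2 L^{2}$)
$43 q{\left(1 \right)} \left(-94\right) = 43 \left(\left(-2\right) 1 \left(1 + 1\right)\right) \left(-94\right) = 43 \left(\left(-2\right) 1 \cdot 2\right) \left(-94\right) = 43 \left(-4\right) \left(-94\right) = \left(-172\right) \left(-94\right) = 16168$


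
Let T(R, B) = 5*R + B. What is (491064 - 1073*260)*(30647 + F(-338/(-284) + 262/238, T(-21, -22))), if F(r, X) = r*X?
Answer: 54394928401110/8449 ≈ 6.4380e+9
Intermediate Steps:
T(R, B) = B + 5*R
F(r, X) = X*r
(491064 - 1073*260)*(30647 + F(-338/(-284) + 262/238, T(-21, -22))) = (491064 - 1073*260)*(30647 + (-22 + 5*(-21))*(-338/(-284) + 262/238)) = (491064 - 278980)*(30647 + (-22 - 105)*(-338*(-1/284) + 262*(1/238))) = 212084*(30647 - 127*(169/142 + 131/119)) = 212084*(30647 - 127*38713/16898) = 212084*(30647 - 4916551/16898) = 212084*(512956455/16898) = 54394928401110/8449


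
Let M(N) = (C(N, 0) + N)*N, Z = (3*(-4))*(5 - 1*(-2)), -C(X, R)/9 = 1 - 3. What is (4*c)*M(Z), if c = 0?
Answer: 0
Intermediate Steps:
C(X, R) = 18 (C(X, R) = -9*(1 - 3) = -9*(-2) = 18)
Z = -84 (Z = -12*(5 + 2) = -12*7 = -84)
M(N) = N*(18 + N) (M(N) = (18 + N)*N = N*(18 + N))
(4*c)*M(Z) = (4*0)*(-84*(18 - 84)) = 0*(-84*(-66)) = 0*5544 = 0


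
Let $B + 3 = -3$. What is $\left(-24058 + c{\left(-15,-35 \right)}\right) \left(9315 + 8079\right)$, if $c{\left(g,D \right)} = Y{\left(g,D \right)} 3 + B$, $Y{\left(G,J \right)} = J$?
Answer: $-420395586$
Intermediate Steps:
$B = -6$ ($B = -3 - 3 = -6$)
$c{\left(g,D \right)} = -6 + 3 D$ ($c{\left(g,D \right)} = D 3 - 6 = 3 D - 6 = -6 + 3 D$)
$\left(-24058 + c{\left(-15,-35 \right)}\right) \left(9315 + 8079\right) = \left(-24058 + \left(-6 + 3 \left(-35\right)\right)\right) \left(9315 + 8079\right) = \left(-24058 - 111\right) 17394 = \left(-24169\right) 17394 = -420395586$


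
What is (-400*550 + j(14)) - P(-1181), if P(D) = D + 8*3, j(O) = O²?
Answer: -218647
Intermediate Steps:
P(D) = 24 + D (P(D) = D + 24 = 24 + D)
(-400*550 + j(14)) - P(-1181) = (-400*550 + 14²) - (24 - 1181) = (-220000 + 196) - 1*(-1157) = -219804 + 1157 = -218647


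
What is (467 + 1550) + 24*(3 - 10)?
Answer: 1849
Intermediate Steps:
(467 + 1550) + 24*(3 - 10) = 2017 + 24*(-7) = 2017 - 168 = 1849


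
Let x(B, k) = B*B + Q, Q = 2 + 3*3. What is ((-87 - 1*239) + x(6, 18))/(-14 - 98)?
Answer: 279/112 ≈ 2.4911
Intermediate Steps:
Q = 11 (Q = 2 + 9 = 11)
x(B, k) = 11 + B**2 (x(B, k) = B*B + 11 = B**2 + 11 = 11 + B**2)
((-87 - 1*239) + x(6, 18))/(-14 - 98) = ((-87 - 1*239) + (11 + 6**2))/(-14 - 98) = ((-87 - 239) + (11 + 36))/(-112) = (-326 + 47)*(-1/112) = -279*(-1/112) = 279/112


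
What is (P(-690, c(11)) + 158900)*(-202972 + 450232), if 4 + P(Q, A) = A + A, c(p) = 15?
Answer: 39296042760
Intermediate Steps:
P(Q, A) = -4 + 2*A (P(Q, A) = -4 + (A + A) = -4 + 2*A)
(P(-690, c(11)) + 158900)*(-202972 + 450232) = ((-4 + 2*15) + 158900)*(-202972 + 450232) = ((-4 + 30) + 158900)*247260 = (26 + 158900)*247260 = 158926*247260 = 39296042760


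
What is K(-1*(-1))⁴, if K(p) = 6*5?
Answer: 810000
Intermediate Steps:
K(p) = 30
K(-1*(-1))⁴ = 30⁴ = 810000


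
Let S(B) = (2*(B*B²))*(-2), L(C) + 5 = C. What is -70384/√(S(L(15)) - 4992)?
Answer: 8798*I*√562/281 ≈ 742.24*I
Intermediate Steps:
L(C) = -5 + C
S(B) = -4*B³ (S(B) = (2*B³)*(-2) = -4*B³)
-70384/√(S(L(15)) - 4992) = -70384/√(-4*(-5 + 15)³ - 4992) = -70384/√(-4*10³ - 4992) = -70384/√(-4*1000 - 4992) = -70384/√(-4000 - 4992) = -70384*(-I*√562/2248) = -(-8798)*I*√562/281 = 8798*I*√562/281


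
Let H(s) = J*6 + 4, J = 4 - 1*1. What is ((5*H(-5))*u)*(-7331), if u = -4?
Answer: 3225640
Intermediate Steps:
J = 3 (J = 4 - 1 = 3)
H(s) = 22 (H(s) = 3*6 + 4 = 18 + 4 = 22)
((5*H(-5))*u)*(-7331) = ((5*22)*(-4))*(-7331) = (110*(-4))*(-7331) = -440*(-7331) = 3225640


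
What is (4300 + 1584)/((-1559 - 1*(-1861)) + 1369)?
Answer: 5884/1671 ≈ 3.5212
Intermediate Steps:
(4300 + 1584)/((-1559 - 1*(-1861)) + 1369) = 5884/((-1559 + 1861) + 1369) = 5884/(302 + 1369) = 5884/1671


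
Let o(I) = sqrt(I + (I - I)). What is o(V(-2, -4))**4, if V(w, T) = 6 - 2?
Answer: 16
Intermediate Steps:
V(w, T) = 4
o(I) = sqrt(I) (o(I) = sqrt(I + 0) = sqrt(I))
o(V(-2, -4))**4 = (sqrt(4))**4 = 2**4 = 16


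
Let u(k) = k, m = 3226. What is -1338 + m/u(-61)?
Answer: -84844/61 ≈ -1390.9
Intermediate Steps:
-1338 + m/u(-61) = -1338 + 3226/(-61) = -1338 + 3226*(-1/61) = -1338 - 3226/61 = -84844/61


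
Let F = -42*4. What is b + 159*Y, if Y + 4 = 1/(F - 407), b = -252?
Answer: -510759/575 ≈ -888.28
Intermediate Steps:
F = -168
Y = -2301/575 (Y = -4 + 1/(-168 - 407) = -4 + 1/(-575) = -4 - 1/575 = -2301/575 ≈ -4.0017)
b + 159*Y = -252 + 159*(-2301/575) = -252 - 365859/575 = -510759/575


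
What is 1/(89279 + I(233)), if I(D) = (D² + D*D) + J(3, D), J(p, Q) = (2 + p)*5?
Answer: 1/197882 ≈ 5.0535e-6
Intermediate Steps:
J(p, Q) = 10 + 5*p
I(D) = 25 + 2*D² (I(D) = (D² + D*D) + (10 + 5*3) = (D² + D²) + (10 + 15) = 2*D² + 25 = 25 + 2*D²)
1/(89279 + I(233)) = 1/(89279 + (25 + 2*233²)) = 1/(89279 + (25 + 2*54289)) = 1/(89279 + (25 + 108578)) = 1/(89279 + 108603) = 1/197882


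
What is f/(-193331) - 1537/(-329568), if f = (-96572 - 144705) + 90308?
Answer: 50051701139/63715711008 ≈ 0.78555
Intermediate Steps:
f = -150969 (f = -241277 + 90308 = -150969)
f/(-193331) - 1537/(-329568) = -150969/(-193331) - 1537/(-329568) = -150969*(-1/193331) - 1537*(-1/329568) = 150969/193331 + 1537/329568 = 50051701139/63715711008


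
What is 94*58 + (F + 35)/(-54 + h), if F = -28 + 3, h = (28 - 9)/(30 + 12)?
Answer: 12261128/2249 ≈ 5451.8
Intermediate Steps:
h = 19/42 ≈ 0.45238
F = -25
94*58 + (F + 35)/(-54 + h) = 94*58 + (-25 + 35)/(-54 + 19/42) = 5452 + 10/(-2249/42) = 5452 + 10*(-42/2249) = 5452 - 420/2249 = 12261128/2249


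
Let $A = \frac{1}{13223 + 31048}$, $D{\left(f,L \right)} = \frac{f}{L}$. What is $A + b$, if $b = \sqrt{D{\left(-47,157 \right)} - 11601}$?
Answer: $\frac{1}{44271} + \frac{2 i \sqrt{71490107}}{157} \approx 2.2588 \cdot 10^{-5} + 107.71 i$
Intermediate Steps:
$A = \frac{1}{44271} \approx 2.2588 \cdot 10^{-5}$
$b = \frac{2 i \sqrt{71490107}}{157}$ ($b = \sqrt{- \frac{47}{157} - 11601} = \sqrt{- \frac{1821404}{157}} = \frac{2 i \sqrt{71490107}}{157} \approx 107.71 i$)
$A + b = \frac{1}{44271} + \frac{2 i \sqrt{71490107}}{157}$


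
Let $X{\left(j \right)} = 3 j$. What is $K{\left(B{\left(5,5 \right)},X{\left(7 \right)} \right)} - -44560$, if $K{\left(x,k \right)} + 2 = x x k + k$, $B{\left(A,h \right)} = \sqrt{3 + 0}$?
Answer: $44642$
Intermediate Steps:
$B{\left(A,h \right)} = \sqrt{3}$
$K{\left(x,k \right)} = -2 + k + k x^{2}$ ($K{\left(x,k \right)} = -2 + \left(x x k + k\right) = -2 + \left(x^{2} k + k\right) = -2 + \left(k x^{2} + k\right) = -2 + \left(k + k x^{2}\right) = -2 + k + k x^{2}$)
$K{\left(B{\left(5,5 \right)},X{\left(7 \right)} \right)} - -44560 = \left(-2 + 3 \cdot 7 + 3 \cdot 7 \left(\sqrt{3}\right)^{2}\right) - -44560 = \left(-2 + 21 + 21 \cdot 3\right) + 44560 = \left(-2 + 21 + 63\right) + 44560 = 82 + 44560 = 44642$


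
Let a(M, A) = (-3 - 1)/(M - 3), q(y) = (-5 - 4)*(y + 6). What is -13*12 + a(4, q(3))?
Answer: -160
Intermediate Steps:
q(y) = -54 - 9*y (q(y) = -9*(6 + y) = -54 - 9*y)
a(M, A) = -4/(-3 + M)
-13*12 + a(4, q(3)) = -13*12 - 4/(-3 + 4) = -156 - 4/1 = -156 - 4*1 = -156 - 4 = -160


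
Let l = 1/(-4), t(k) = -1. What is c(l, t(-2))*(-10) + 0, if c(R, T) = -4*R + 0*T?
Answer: -10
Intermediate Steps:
l = -¼ ≈ -0.25000
c(R, T) = -4*R (c(R, T) = -4*R + 0 = -4*R)
c(l, t(-2))*(-10) + 0 = -4*(-¼)*(-10) + 0 = 1*(-10) + 0 = -10 + 0 = -10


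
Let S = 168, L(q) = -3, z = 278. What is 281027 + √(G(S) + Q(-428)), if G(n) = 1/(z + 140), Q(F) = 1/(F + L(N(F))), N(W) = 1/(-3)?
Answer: 281027 + √2342054/180158 ≈ 2.8103e+5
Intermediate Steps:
N(W) = -⅓
Q(F) = 1/(-3 + F) (Q(F) = 1/(F - 3) = 1/(-3 + F))
G(n) = 1/418 (G(n) = 1/(278 + 140) = 1/418)
281027 + √(G(S) + Q(-428)) = 281027 + √(1/418 + 1/(-3 - 428)) = 281027 + √(1/418 + 1/(-431)) = 281027 + √(1/418 - 1/431) = 281027 + √(13/180158) = 281027 + √2342054/180158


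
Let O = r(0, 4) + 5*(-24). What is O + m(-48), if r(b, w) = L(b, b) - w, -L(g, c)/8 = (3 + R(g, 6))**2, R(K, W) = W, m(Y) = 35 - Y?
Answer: -689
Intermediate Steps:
L(g, c) = -648 (L(g, c) = -8*(3 + 6)**2 = -8*9**2 = -8*81 = -648)
r(b, w) = -648 - w
O = -772 (O = (-648 - 1*4) + 5*(-24) = (-648 - 4) - 120 = -652 - 120 = -772)
O + m(-48) = -772 + (35 - 1*(-48)) = -772 + (35 + 48) = -772 + 83 = -689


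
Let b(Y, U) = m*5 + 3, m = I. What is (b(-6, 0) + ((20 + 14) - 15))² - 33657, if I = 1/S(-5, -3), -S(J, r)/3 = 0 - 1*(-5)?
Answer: -298688/9 ≈ -33188.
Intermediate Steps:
S(J, r) = -15 (S(J, r) = -3*(0 - 1*(-5)) = -3*(0 + 5) = -3*5 = -15)
I = -1/15 (I = 1/(-15) = -1/15 ≈ -0.066667)
m = -1/15 ≈ -0.066667
b(Y, U) = 8/3 (b(Y, U) = -1/15*5 + 3 = -⅓ + 3 = 8/3)
(b(-6, 0) + ((20 + 14) - 15))² - 33657 = (8/3 + ((20 + 14) - 15))² - 33657 = (8/3 + (34 - 15))² - 33657 = (8/3 + 19)² - 33657 = (65/3)² - 33657 = 4225/9 - 33657 = -298688/9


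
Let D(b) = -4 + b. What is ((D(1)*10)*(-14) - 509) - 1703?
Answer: -1792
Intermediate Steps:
((D(1)*10)*(-14) - 509) - 1703 = (((-4 + 1)*10)*(-14) - 509) - 1703 = (-3*10*(-14) - 509) - 1703 = (-30*(-14) - 509) - 1703 = (420 - 509) - 1703 = -89 - 1703 = -1792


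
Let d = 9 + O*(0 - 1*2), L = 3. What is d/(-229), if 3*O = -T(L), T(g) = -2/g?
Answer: -77/2061 ≈ -0.037360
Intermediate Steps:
O = 2/9 (O = (-(-2)/3)/3 = (-1*(-⅔))/3 = (⅓)*(⅔) = 2/9 ≈ 0.22222)
d = 77/9 (d = 9 + 2*(0 - 1*2)/9 = 9 + 2*(0 - 2)/9 = 9 + (2/9)*(-2) = 9 - 4/9 = 77/9 ≈ 8.5556)
d/(-229) = (77/9)/(-229) = (77/9)*(-1/229) = -77/2061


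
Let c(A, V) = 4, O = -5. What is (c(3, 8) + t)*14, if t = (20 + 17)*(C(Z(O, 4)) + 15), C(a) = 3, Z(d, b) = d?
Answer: 9380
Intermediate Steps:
t = 666 (t = (20 + 17)*(3 + 15) = 37*18 = 666)
(c(3, 8) + t)*14 = (4 + 666)*14 = 670*14 = 9380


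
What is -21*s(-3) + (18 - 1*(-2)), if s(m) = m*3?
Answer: 209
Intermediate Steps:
s(m) = 3*m
-21*s(-3) + (18 - 1*(-2)) = -63*(-3) + (18 - 1*(-2)) = -21*(-9) + (18 + 2) = 189 + 20 = 209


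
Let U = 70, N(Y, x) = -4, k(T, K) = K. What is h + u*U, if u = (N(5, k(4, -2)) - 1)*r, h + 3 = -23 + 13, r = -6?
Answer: 2087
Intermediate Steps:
h = -13 (h = -3 + (-23 + 13) = -3 - 10 = -13)
u = 30 (u = (-4 - 1)*(-6) = -5*(-6) = 30)
h + u*U = -13 + 30*70 = -13 + 2100 = 2087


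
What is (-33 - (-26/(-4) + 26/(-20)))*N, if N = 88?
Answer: -16808/5 ≈ -3361.6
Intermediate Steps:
(-33 - (-26/(-4) + 26/(-20)))*N = (-33 - (-26/(-4) + 26/(-20)))*88 = (-33 - (-26*(-1/4) + 26*(-1/20)))*88 = (-33 - (13/2 - 13/10))*88 = (-33 - 1*26/5)*88 = (-33 - 26/5)*88 = -191/5*88 = -16808/5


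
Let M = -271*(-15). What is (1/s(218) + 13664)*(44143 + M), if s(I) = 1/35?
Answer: 660401392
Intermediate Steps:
M = 4065
s(I) = 1/35
(1/s(218) + 13664)*(44143 + M) = (1/(1/35) + 13664)*(44143 + 4065) = (35 + 13664)*48208 = 13699*48208 = 660401392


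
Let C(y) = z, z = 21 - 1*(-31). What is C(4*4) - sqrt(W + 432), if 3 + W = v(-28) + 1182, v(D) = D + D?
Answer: 52 - sqrt(1555) ≈ 12.567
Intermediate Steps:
z = 52 (z = 21 + 31 = 52)
C(y) = 52
v(D) = 2*D
W = 1123 (W = -3 + (2*(-28) + 1182) = -3 + (-56 + 1182) = -3 + 1126 = 1123)
C(4*4) - sqrt(W + 432) = 52 - sqrt(1123 + 432) = 52 - sqrt(1555)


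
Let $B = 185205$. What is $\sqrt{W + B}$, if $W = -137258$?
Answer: $\sqrt{47947} \approx 218.97$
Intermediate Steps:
$\sqrt{W + B} = \sqrt{-137258 + 185205} = \sqrt{47947}$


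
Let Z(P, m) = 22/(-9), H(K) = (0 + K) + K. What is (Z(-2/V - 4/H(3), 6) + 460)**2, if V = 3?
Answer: 16957924/81 ≈ 2.0936e+5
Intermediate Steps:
H(K) = 2*K (H(K) = K + K = 2*K)
Z(P, m) = -22/9 (Z(P, m) = 22*(-1/9) = -22/9)
(Z(-2/V - 4/H(3), 6) + 460)**2 = (-22/9 + 460)**2 = (4118/9)**2 = 16957924/81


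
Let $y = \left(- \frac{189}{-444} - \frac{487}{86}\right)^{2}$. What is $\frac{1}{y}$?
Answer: $\frac{40500496}{1110822241} \approx 0.03646$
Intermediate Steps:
$y = \frac{1110822241}{40500496}$ ($y = \left(\left(-189\right) \left(- \frac{1}{444}\right) - \frac{487}{86}\right)^{2} = \left(\frac{63}{148} - \frac{487}{86}\right)^{2} = \left(- \frac{33329}{6364}\right)^{2} = \frac{1110822241}{40500496} \approx 27.427$)
$\frac{1}{y} = \frac{1}{\frac{1110822241}{40500496}} = \frac{40500496}{1110822241}$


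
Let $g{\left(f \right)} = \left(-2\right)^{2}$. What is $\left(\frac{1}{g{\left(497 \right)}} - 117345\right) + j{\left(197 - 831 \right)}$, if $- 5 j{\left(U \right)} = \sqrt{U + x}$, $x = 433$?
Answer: $- \frac{469379}{4} - \frac{i \sqrt{201}}{5} \approx -1.1734 \cdot 10^{5} - 2.8355 i$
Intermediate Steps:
$g{\left(f \right)} = 4$
$j{\left(U \right)} = - \frac{\sqrt{433 + U}}{5}$ ($j{\left(U \right)} = - \frac{\sqrt{U + 433}}{5} = - \frac{\sqrt{433 + U}}{5}$)
$\left(\frac{1}{g{\left(497 \right)}} - 117345\right) + j{\left(197 - 831 \right)} = \left(\frac{1}{4} - 117345\right) - \frac{\sqrt{433 + \left(197 - 831\right)}}{5} = \left(\frac{1}{4} + \left(-410357 + 293012\right)\right) - \frac{\sqrt{433 + \left(197 - 831\right)}}{5} = \left(\frac{1}{4} - 117345\right) - \frac{\sqrt{433 - 634}}{5} = - \frac{469379}{4} - \frac{\sqrt{-201}}{5} = - \frac{469379}{4} - \frac{i \sqrt{201}}{5}$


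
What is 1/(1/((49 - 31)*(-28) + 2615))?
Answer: 2111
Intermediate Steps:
1/(1/((49 - 31)*(-28) + 2615)) = 1/(1/(18*(-28) + 2615)) = 1/(1/(-504 + 2615)) = 1/(1/2111) = 2111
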